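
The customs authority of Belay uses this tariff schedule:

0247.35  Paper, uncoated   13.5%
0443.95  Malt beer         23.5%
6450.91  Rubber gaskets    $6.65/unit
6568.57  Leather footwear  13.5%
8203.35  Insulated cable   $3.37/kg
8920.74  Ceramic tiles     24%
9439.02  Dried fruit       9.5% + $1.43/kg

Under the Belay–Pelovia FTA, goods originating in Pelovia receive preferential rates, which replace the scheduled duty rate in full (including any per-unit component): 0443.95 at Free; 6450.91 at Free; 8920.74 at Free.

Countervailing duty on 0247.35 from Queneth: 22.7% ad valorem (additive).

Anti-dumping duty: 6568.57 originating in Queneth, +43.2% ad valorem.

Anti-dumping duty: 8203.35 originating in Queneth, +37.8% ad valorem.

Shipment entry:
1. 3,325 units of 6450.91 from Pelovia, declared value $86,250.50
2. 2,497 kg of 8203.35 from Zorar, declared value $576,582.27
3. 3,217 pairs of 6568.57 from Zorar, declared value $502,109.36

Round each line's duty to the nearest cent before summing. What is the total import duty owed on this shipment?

$76,199.65

Line 1 (6450.91, Pelovia, 3,325 units, $86,250.50):
Base rate for 6450.91 is $6.65/unit.
Origin Pelovia qualifies under the Belay–Pelovia agreement and 6450.91 is covered: preferential rate Free applies instead.
Duty = $86,250.50 × 0% = $0.00.
Line 2 (8203.35, Zorar, 2,497 kg, $576,582.27):
Base rate for 8203.35 is $3.37/kg.
The additional-duty order on 8203.35 targets Queneth, not Zorar; it does not apply.
Duty = 2,497 × $3.37 = $8,414.89.
Line 3 (6568.57, Zorar, 3,217 pairs, $502,109.36):
Base rate for 6568.57 is 13.5%.
The additional-duty order on 6568.57 targets Queneth, not Zorar; it does not apply.
Duty = $502,109.36 × 13.5% = $67,784.76.
Total = $0.00 + $8,414.89 + $67,784.76 = $76,199.65.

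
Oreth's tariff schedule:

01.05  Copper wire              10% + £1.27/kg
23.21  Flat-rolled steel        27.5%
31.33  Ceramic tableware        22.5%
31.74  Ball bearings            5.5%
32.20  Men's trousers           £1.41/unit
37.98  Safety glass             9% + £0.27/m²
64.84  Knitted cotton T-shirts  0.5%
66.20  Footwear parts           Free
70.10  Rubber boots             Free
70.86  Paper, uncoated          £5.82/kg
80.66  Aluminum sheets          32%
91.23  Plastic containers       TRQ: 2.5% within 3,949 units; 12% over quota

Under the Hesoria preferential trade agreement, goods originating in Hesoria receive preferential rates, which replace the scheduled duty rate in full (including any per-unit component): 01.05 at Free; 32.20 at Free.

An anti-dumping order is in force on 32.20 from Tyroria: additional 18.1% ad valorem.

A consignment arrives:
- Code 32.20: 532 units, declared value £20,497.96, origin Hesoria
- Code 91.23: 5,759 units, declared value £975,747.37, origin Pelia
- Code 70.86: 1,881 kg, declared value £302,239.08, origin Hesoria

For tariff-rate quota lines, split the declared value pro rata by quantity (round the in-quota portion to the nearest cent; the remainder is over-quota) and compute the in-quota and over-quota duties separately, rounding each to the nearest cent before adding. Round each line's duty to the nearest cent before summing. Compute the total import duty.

£64,474.60

Line 1 (32.20, Hesoria, 532 units, £20,497.96):
Base rate for 32.20 is £1.41/unit.
Origin Hesoria qualifies under the Oreth–Hesoria agreement and 32.20 is covered: preferential rate Free applies instead.
The additional-duty order on 32.20 targets Tyroria, not Hesoria; it does not apply.
Duty = £20,497.96 × 0% = £0.00.
Line 2 (91.23, Pelia, 5,759 units, £975,747.37):
Code 91.23 is under a tariff-rate quota (threshold 3,949 units). In-quota: 3,949 units at 2.5%; over-quota: 1,810 units at 12%.
Pro-rata value split: in-quota = £975,747.37 × 3,949/5,759 = £669,079.07; over-quota = £975,747.37 − £669,079.07 = £306,668.30.
In-quota duty = £669,079.07 × 2.5% = £16,726.98. Over-quota duty = £306,668.30 × 12% = £36,800.20.
Line duty = £16,726.98 + £36,800.20 = £53,527.18.
Line 3 (70.86, Hesoria, 1,881 kg, £302,239.08):
Base rate for 70.86 is £5.82/kg.
Origin Hesoria is the FTA partner but 70.86 is not on the preference list; base rate stands.
Duty = 1,881 × £5.82 = £10,947.42.
Total = £0.00 + £53,527.18 + £10,947.42 = £64,474.60.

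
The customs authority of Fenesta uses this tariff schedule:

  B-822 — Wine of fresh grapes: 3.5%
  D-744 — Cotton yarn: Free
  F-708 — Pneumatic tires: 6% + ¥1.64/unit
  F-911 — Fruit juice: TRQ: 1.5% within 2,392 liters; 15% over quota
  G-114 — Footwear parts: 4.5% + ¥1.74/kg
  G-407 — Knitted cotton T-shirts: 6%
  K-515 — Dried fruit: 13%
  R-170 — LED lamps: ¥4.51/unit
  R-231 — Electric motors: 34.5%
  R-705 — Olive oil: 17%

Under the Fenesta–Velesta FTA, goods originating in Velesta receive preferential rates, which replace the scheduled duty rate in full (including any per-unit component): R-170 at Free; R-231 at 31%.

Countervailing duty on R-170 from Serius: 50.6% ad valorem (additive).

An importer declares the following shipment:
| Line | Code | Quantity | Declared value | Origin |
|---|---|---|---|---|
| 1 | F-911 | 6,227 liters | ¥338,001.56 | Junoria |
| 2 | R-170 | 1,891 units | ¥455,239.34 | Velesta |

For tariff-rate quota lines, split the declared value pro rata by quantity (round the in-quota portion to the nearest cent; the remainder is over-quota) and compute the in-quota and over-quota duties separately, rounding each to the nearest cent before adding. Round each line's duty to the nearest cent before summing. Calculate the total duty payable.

Line 1 (F-911, Junoria, 6,227 liters, ¥338,001.56):
Code F-911 is under a tariff-rate quota (threshold 2,392 liters). In-quota: 2,392 liters at 1.5%; over-quota: 3,835 liters at 15%.
Pro-rata value split: in-quota = ¥338,001.56 × 2,392/6,227 = ¥129,837.76; over-quota = ¥338,001.56 − ¥129,837.76 = ¥208,163.80.
In-quota duty = ¥129,837.76 × 1.5% = ¥1,947.57. Over-quota duty = ¥208,163.80 × 15% = ¥31,224.57.
Line duty = ¥1,947.57 + ¥31,224.57 = ¥33,172.14.
Line 2 (R-170, Velesta, 1,891 units, ¥455,239.34):
Base rate for R-170 is ¥4.51/unit.
Origin Velesta qualifies under the Fenesta–Velesta agreement and R-170 is covered: preferential rate Free applies instead.
The additional-duty order on R-170 targets Serius, not Velesta; it does not apply.
Duty = ¥455,239.34 × 0% = ¥0.00.
Total = ¥33,172.14 + ¥0.00 = ¥33,172.14.

¥33,172.14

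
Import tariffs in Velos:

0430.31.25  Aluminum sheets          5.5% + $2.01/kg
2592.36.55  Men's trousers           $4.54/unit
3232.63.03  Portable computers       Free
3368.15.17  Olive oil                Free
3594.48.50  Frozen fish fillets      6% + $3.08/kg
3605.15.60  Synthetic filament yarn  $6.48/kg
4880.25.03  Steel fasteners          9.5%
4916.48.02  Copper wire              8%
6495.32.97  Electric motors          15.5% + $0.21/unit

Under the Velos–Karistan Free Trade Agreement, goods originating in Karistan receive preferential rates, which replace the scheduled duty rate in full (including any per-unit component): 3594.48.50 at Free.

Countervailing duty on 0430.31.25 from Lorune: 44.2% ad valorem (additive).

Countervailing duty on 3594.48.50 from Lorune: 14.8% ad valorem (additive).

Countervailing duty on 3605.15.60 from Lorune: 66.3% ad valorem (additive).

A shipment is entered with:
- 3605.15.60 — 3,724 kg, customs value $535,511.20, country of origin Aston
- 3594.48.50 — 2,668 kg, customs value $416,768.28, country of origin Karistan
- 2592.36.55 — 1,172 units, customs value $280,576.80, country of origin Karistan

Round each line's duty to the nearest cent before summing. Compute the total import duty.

Line 1 (3605.15.60, Aston, 3,724 kg, $535,511.20):
Base rate for 3605.15.60 is $6.48/kg.
The additional-duty order on 3605.15.60 targets Lorune, not Aston; it does not apply.
Duty = 3,724 × $6.48 = $24,131.52.
Line 2 (3594.48.50, Karistan, 2,668 kg, $416,768.28):
Base rate for 3594.48.50 is 6% + $3.08/kg.
Origin Karistan qualifies under the Velos–Karistan agreement and 3594.48.50 is covered: preferential rate Free applies instead.
The additional-duty order on 3594.48.50 targets Lorune, not Karistan; it does not apply.
Duty = $416,768.28 × 0% = $0.00.
Line 3 (2592.36.55, Karistan, 1,172 units, $280,576.80):
Base rate for 2592.36.55 is $4.54/unit.
Origin Karistan is the FTA partner but 2592.36.55 is not on the preference list; base rate stands.
Duty = 1,172 × $4.54 = $5,320.88.
Total = $24,131.52 + $0.00 + $5,320.88 = $29,452.40.

$29,452.40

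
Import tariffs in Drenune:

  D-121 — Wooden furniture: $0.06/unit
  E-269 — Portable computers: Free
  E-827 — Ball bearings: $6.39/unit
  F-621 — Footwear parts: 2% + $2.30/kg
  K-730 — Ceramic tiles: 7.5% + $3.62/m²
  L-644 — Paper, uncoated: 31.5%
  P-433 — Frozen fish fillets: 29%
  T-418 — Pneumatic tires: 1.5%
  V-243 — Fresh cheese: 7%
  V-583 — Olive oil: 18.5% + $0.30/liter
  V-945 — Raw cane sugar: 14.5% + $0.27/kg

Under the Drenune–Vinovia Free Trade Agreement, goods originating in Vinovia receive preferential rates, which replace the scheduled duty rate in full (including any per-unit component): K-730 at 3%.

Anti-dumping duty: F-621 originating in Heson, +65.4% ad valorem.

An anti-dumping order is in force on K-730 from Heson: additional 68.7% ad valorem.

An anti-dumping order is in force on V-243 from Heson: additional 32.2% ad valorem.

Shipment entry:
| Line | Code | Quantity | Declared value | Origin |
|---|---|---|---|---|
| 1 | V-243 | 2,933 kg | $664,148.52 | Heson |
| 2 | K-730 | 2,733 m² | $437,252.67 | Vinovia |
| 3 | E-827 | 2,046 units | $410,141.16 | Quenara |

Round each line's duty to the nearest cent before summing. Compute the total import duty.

Line 1 (V-243, Heson, 2,933 kg, $664,148.52):
Base rate for V-243 is 7%.
Additional duty on V-243 from Heson: +32.2%. Applied ad valorem rate: 7% + 32.2% = 39.2%.
Duty = $664,148.52 × 39.2% = $260,346.22.
Line 2 (K-730, Vinovia, 2,733 m², $437,252.67):
Base rate for K-730 is 7.5% + $3.62/m².
Origin Vinovia qualifies under the Drenune–Vinovia agreement and K-730 is covered: preferential rate 3% applies instead.
The additional-duty order on K-730 targets Heson, not Vinovia; it does not apply.
Duty = $437,252.67 × 3% = $13,117.58.
Line 3 (E-827, Quenara, 2,046 units, $410,141.16):
Base rate for E-827 is $6.39/unit.
Duty = 2,046 × $6.39 = $13,073.94.
Total = $260,346.22 + $13,117.58 + $13,073.94 = $286,537.74.

$286,537.74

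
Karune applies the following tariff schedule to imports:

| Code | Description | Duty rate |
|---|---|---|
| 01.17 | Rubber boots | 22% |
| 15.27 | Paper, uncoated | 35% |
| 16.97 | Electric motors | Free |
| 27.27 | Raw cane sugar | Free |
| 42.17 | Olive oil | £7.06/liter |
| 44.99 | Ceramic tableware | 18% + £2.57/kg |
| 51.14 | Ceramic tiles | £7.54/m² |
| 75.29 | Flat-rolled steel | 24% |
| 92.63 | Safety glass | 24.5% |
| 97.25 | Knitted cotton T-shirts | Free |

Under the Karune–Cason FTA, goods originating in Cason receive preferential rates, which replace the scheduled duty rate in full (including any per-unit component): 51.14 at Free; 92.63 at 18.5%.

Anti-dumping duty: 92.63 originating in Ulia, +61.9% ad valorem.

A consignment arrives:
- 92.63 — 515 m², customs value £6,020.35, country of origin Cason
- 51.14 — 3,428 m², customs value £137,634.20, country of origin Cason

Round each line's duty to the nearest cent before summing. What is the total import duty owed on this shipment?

Line 1 (92.63, Cason, 515 m², £6,020.35):
Base rate for 92.63 is 24.5%.
Origin Cason qualifies under the Karune–Cason agreement and 92.63 is covered: preferential rate 18.5% applies instead.
The additional-duty order on 92.63 targets Ulia, not Cason; it does not apply.
Duty = £6,020.35 × 18.5% = £1,113.76.
Line 2 (51.14, Cason, 3,428 m², £137,634.20):
Base rate for 51.14 is £7.54/m².
Origin Cason qualifies under the Karune–Cason agreement and 51.14 is covered: preferential rate Free applies instead.
Duty = £137,634.20 × 0% = £0.00.
Total = £1,113.76 + £0.00 = £1,113.76.

£1,113.76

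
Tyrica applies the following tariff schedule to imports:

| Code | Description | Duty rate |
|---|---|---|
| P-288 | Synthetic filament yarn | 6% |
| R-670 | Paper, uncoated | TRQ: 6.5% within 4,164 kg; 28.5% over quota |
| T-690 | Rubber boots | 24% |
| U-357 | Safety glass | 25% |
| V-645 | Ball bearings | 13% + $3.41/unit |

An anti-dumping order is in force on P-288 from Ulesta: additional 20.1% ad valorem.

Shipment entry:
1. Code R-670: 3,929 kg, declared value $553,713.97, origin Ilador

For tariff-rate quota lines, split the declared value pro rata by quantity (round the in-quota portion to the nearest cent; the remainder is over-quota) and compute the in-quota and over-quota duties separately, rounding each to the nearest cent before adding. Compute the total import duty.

Line 1 (R-670, Ilador, 3,929 kg, $553,713.97):
Code R-670 is under a tariff-rate quota (threshold 4,164 kg). Quantity 3,929 kg is within the quota, so the in-quota rate 6.5% applies to the full value.
Duty = $553,713.97 × 6.5% = $35,991.41.

$35,991.41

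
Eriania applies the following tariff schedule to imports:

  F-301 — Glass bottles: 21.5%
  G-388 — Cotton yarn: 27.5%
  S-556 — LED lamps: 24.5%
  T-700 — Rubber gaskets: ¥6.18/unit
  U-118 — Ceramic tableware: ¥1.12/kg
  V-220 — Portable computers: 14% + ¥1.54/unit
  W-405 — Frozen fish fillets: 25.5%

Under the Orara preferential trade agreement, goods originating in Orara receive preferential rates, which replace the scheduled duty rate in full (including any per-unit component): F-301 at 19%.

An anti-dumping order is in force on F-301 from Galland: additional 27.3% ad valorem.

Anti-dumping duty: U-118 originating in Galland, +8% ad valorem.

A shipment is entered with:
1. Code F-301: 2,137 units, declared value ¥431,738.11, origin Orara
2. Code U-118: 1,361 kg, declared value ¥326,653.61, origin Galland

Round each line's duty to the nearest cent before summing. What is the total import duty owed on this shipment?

¥109,686.85

Line 1 (F-301, Orara, 2,137 units, ¥431,738.11):
Base rate for F-301 is 21.5%.
Origin Orara qualifies under the Eriania–Orara agreement and F-301 is covered: preferential rate 19% applies instead.
The additional-duty order on F-301 targets Galland, not Orara; it does not apply.
Duty = ¥431,738.11 × 19% = ¥82,030.24.
Line 2 (U-118, Galland, 1,361 kg, ¥326,653.61):
Base rate for U-118 is ¥1.12/kg.
Additional duty on U-118 from Galland: +8% ad valorem. Applied ad valorem rate = 8%.
Duty = ¥326,653.61 × 8% + 1,361 × ¥1.12 = ¥27,656.61.
Total = ¥82,030.24 + ¥27,656.61 = ¥109,686.85.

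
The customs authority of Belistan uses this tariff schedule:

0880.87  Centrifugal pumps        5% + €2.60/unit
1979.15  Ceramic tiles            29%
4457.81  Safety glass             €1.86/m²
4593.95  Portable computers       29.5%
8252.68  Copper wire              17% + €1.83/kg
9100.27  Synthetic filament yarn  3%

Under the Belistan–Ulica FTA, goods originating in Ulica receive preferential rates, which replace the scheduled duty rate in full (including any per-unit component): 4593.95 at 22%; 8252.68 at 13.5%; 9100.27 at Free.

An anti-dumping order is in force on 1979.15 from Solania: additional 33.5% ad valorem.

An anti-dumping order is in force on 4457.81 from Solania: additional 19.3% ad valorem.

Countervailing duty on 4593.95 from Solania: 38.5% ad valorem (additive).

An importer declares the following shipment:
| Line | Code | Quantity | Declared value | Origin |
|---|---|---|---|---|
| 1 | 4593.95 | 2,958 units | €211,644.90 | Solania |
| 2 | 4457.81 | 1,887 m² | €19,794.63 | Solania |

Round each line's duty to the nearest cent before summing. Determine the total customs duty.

€151,248.71

Line 1 (4593.95, Solania, 2,958 units, €211,644.90):
Base rate for 4593.95 is 29.5%.
4593.95 has an FTA preferential rate, but origin Solania is not Ulica; base rate stands.
Additional duty on 4593.95 from Solania: +38.5%. Applied ad valorem rate: 29.5% + 38.5% = 68%.
Duty = €211,644.90 × 68% = €143,918.53.
Line 2 (4457.81, Solania, 1,887 m², €19,794.63):
Base rate for 4457.81 is €1.86/m².
Additional duty on 4457.81 from Solania: +19.3% ad valorem. Applied ad valorem rate = 19.3%.
Duty = €19,794.63 × 19.3% + 1,887 × €1.86 = €7,330.18.
Total = €143,918.53 + €7,330.18 = €151,248.71.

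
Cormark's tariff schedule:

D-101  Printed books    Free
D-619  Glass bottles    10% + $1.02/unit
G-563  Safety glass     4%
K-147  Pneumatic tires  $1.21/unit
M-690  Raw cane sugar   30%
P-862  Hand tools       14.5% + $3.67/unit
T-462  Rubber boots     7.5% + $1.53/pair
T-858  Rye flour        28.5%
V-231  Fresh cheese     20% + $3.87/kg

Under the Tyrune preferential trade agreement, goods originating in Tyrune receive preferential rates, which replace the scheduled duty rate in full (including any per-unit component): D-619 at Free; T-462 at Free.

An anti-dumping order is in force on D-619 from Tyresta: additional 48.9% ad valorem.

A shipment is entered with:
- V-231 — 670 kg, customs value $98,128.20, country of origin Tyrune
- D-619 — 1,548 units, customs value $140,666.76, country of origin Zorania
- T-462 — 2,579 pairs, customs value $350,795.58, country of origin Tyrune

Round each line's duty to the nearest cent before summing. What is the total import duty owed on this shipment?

$37,864.18

Line 1 (V-231, Tyrune, 670 kg, $98,128.20):
Base rate for V-231 is 20% + $3.87/kg.
Origin Tyrune is the FTA partner but V-231 is not on the preference list; base rate stands.
Duty = $98,128.20 × 20% + 670 × $3.87 = $22,218.54.
Line 2 (D-619, Zorania, 1,548 units, $140,666.76):
Base rate for D-619 is 10% + $1.02/unit.
D-619 has an FTA preferential rate, but origin Zorania is not Tyrune; base rate stands.
The additional-duty order on D-619 targets Tyresta, not Zorania; it does not apply.
Duty = $140,666.76 × 10% + 1,548 × $1.02 = $15,645.64.
Line 3 (T-462, Tyrune, 2,579 pairs, $350,795.58):
Base rate for T-462 is 7.5% + $1.53/pair.
Origin Tyrune qualifies under the Cormark–Tyrune agreement and T-462 is covered: preferential rate Free applies instead.
Duty = $350,795.58 × 0% = $0.00.
Total = $22,218.54 + $15,645.64 + $0.00 = $37,864.18.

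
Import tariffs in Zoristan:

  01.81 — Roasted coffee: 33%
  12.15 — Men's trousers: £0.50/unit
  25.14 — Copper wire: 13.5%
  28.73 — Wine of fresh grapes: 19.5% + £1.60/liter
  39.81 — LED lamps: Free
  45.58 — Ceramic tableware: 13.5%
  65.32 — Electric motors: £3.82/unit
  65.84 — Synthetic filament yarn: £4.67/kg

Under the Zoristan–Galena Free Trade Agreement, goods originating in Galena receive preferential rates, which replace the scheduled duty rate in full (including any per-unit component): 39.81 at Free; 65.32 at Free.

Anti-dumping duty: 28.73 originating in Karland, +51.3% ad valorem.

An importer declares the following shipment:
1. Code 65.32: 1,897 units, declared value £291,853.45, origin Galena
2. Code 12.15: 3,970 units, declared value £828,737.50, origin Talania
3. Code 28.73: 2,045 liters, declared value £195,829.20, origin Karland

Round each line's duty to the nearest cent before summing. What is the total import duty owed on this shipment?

Line 1 (65.32, Galena, 1,897 units, £291,853.45):
Base rate for 65.32 is £3.82/unit.
Origin Galena qualifies under the Zoristan–Galena agreement and 65.32 is covered: preferential rate Free applies instead.
Duty = £291,853.45 × 0% = £0.00.
Line 2 (12.15, Talania, 3,970 units, £828,737.50):
Base rate for 12.15 is £0.50/unit.
Duty = 3,970 × £0.50 = £1,985.00.
Line 3 (28.73, Karland, 2,045 liters, £195,829.20):
Base rate for 28.73 is 19.5% + £1.60/liter.
Additional duty on 28.73 from Karland: +51.3%. Applied ad valorem rate: 19.5% + 51.3% = 70.8%.
Duty = £195,829.20 × 70.8% + 2,045 × £1.60 = £141,919.07.
Total = £0.00 + £1,985.00 + £141,919.07 = £143,904.07.

£143,904.07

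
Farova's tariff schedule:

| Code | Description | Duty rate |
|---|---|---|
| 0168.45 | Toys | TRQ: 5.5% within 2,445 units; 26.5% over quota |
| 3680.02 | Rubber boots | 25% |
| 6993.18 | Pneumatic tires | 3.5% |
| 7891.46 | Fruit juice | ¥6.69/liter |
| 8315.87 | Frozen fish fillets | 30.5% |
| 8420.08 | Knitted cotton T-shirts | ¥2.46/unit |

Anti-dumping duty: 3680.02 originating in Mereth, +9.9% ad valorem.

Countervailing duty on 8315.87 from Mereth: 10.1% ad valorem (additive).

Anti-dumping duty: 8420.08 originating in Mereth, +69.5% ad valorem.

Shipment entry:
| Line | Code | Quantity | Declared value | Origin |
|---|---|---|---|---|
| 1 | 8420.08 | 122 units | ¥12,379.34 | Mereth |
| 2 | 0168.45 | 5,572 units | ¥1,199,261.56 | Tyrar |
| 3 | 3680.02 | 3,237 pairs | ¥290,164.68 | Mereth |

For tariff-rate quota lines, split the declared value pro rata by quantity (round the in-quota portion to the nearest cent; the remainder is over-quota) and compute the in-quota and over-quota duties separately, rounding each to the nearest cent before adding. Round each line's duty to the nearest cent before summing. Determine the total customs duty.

¥317,465.70

Line 1 (8420.08, Mereth, 122 units, ¥12,379.34):
Base rate for 8420.08 is ¥2.46/unit.
Additional duty on 8420.08 from Mereth: +69.5% ad valorem. Applied ad valorem rate = 69.5%.
Duty = ¥12,379.34 × 69.5% + 122 × ¥2.46 = ¥8,903.76.
Line 2 (0168.45, Tyrar, 5,572 units, ¥1,199,261.56):
Code 0168.45 is under a tariff-rate quota (threshold 2,445 units). In-quota: 2,445 units at 5.5%; over-quota: 3,127 units at 26.5%.
Pro-rata value split: in-quota = ¥1,199,261.56 × 2,445/5,572 = ¥526,237.35; over-quota = ¥1,199,261.56 − ¥526,237.35 = ¥673,024.21.
In-quota duty = ¥526,237.35 × 5.5% = ¥28,943.05. Over-quota duty = ¥673,024.21 × 26.5% = ¥178,351.42.
Line duty = ¥28,943.05 + ¥178,351.42 = ¥207,294.47.
Line 3 (3680.02, Mereth, 3,237 pairs, ¥290,164.68):
Base rate for 3680.02 is 25%.
Additional duty on 3680.02 from Mereth: +9.9%. Applied ad valorem rate: 25% + 9.9% = 34.9%.
Duty = ¥290,164.68 × 34.9% = ¥101,267.47.
Total = ¥8,903.76 + ¥207,294.47 + ¥101,267.47 = ¥317,465.70.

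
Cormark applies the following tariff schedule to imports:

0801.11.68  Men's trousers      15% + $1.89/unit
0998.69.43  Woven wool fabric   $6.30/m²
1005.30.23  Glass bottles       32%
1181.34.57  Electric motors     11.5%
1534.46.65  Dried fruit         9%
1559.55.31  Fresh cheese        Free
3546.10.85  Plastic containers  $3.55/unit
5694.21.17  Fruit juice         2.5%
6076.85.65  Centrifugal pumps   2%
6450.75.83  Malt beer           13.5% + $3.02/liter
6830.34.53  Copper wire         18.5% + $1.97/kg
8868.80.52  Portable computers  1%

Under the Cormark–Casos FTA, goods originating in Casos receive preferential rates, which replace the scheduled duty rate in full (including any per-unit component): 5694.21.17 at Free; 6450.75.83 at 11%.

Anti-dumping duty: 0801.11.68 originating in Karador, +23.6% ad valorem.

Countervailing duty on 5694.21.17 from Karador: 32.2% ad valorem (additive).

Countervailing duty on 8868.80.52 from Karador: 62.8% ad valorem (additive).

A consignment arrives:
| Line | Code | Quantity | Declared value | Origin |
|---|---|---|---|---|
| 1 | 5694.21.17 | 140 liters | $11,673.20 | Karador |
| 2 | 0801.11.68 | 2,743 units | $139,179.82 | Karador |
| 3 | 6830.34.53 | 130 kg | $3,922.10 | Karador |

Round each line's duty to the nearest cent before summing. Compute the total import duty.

$63,939.97

Line 1 (5694.21.17, Karador, 140 liters, $11,673.20):
Base rate for 5694.21.17 is 2.5%.
5694.21.17 has an FTA preferential rate, but origin Karador is not Casos; base rate stands.
Additional duty on 5694.21.17 from Karador: +32.2%. Applied ad valorem rate: 2.5% + 32.2% = 34.7%.
Duty = $11,673.20 × 34.7% = $4,050.60.
Line 2 (0801.11.68, Karador, 2,743 units, $139,179.82):
Base rate for 0801.11.68 is 15% + $1.89/unit.
Additional duty on 0801.11.68 from Karador: +23.6%. Applied ad valorem rate: 15% + 23.6% = 38.6%.
Duty = $139,179.82 × 38.6% + 2,743 × $1.89 = $58,907.68.
Line 3 (6830.34.53, Karador, 130 kg, $3,922.10):
Base rate for 6830.34.53 is 18.5% + $1.97/kg.
Duty = $3,922.10 × 18.5% + 130 × $1.97 = $981.69.
Total = $4,050.60 + $58,907.68 + $981.69 = $63,939.97.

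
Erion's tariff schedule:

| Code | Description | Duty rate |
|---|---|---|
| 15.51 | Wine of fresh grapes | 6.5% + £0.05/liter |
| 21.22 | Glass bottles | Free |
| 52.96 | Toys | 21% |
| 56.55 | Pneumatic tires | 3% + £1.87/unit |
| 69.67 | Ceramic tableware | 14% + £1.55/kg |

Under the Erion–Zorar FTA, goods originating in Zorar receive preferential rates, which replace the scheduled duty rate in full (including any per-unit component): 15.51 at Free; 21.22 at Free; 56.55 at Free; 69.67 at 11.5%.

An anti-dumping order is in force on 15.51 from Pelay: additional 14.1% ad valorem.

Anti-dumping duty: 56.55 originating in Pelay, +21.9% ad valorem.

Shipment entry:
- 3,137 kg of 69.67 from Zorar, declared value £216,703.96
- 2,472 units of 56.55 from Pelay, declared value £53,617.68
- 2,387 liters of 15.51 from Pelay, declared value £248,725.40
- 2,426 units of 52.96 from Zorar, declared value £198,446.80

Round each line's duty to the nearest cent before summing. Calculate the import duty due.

Line 1 (69.67, Zorar, 3,137 kg, £216,703.96):
Base rate for 69.67 is 14% + £1.55/kg.
Origin Zorar qualifies under the Erion–Zorar agreement and 69.67 is covered: preferential rate 11.5% applies instead.
Duty = £216,703.96 × 11.5% = £24,920.96.
Line 2 (56.55, Pelay, 2,472 units, £53,617.68):
Base rate for 56.55 is 3% + £1.87/unit.
56.55 has an FTA preferential rate, but origin Pelay is not Zorar; base rate stands.
Additional duty on 56.55 from Pelay: +21.9%. Applied ad valorem rate: 3% + 21.9% = 24.9%.
Duty = £53,617.68 × 24.9% + 2,472 × £1.87 = £17,973.44.
Line 3 (15.51, Pelay, 2,387 liters, £248,725.40):
Base rate for 15.51 is 6.5% + £0.05/liter.
15.51 has an FTA preferential rate, but origin Pelay is not Zorar; base rate stands.
Additional duty on 15.51 from Pelay: +14.1%. Applied ad valorem rate: 6.5% + 14.1% = 20.6%.
Duty = £248,725.40 × 20.6% + 2,387 × £0.05 = £51,356.78.
Line 4 (52.96, Zorar, 2,426 units, £198,446.80):
Base rate for 52.96 is 21%.
Origin Zorar is the FTA partner but 52.96 is not on the preference list; base rate stands.
Duty = £198,446.80 × 21% = £41,673.83.
Total = £24,920.96 + £17,973.44 + £51,356.78 + £41,673.83 = £135,925.01.

£135,925.01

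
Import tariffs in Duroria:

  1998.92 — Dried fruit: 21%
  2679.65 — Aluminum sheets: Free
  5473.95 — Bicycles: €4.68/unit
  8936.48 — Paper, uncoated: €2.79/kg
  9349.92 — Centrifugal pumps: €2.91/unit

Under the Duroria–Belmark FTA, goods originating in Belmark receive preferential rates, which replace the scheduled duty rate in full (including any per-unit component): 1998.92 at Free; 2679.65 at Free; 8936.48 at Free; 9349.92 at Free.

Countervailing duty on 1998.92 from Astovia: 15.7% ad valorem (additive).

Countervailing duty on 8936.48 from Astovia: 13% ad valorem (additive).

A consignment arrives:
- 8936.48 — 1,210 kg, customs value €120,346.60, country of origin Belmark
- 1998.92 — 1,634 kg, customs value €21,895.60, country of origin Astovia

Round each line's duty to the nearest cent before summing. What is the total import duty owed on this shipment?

€8,035.69

Line 1 (8936.48, Belmark, 1,210 kg, €120,346.60):
Base rate for 8936.48 is €2.79/kg.
Origin Belmark qualifies under the Duroria–Belmark agreement and 8936.48 is covered: preferential rate Free applies instead.
The additional-duty order on 8936.48 targets Astovia, not Belmark; it does not apply.
Duty = €120,346.60 × 0% = €0.00.
Line 2 (1998.92, Astovia, 1,634 kg, €21,895.60):
Base rate for 1998.92 is 21%.
1998.92 has an FTA preferential rate, but origin Astovia is not Belmark; base rate stands.
Additional duty on 1998.92 from Astovia: +15.7%. Applied ad valorem rate: 21% + 15.7% = 36.7%.
Duty = €21,895.60 × 36.7% = €8,035.69.
Total = €0.00 + €8,035.69 = €8,035.69.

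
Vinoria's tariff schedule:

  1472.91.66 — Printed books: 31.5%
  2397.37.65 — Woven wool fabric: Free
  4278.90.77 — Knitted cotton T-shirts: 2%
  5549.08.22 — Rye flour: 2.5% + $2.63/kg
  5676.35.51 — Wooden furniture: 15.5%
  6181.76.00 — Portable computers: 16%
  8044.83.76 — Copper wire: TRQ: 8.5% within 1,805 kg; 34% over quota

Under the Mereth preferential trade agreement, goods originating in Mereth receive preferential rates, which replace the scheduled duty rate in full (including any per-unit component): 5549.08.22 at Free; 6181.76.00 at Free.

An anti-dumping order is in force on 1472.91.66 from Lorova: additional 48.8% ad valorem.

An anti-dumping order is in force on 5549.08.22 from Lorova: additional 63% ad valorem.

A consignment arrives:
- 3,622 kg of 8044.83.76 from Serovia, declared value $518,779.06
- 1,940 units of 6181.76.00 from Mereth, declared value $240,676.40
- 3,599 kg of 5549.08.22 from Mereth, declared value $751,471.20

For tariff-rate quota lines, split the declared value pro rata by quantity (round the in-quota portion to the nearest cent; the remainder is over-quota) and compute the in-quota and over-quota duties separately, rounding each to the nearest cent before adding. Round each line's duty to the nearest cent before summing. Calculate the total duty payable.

Line 1 (8044.83.76, Serovia, 3,622 kg, $518,779.06):
Code 8044.83.76 is under a tariff-rate quota (threshold 1,805 kg). In-quota: 1,805 kg at 8.5%; over-quota: 1,817 kg at 34%.
Pro-rata value split: in-quota = $518,779.06 × 1,805/3,622 = $258,530.15; over-quota = $518,779.06 − $258,530.15 = $260,248.91.
In-quota duty = $258,530.15 × 8.5% = $21,975.06. Over-quota duty = $260,248.91 × 34% = $88,484.63.
Line duty = $21,975.06 + $88,484.63 = $110,459.69.
Line 2 (6181.76.00, Mereth, 1,940 units, $240,676.40):
Base rate for 6181.76.00 is 16%.
Origin Mereth qualifies under the Vinoria–Mereth agreement and 6181.76.00 is covered: preferential rate Free applies instead.
Duty = $240,676.40 × 0% = $0.00.
Line 3 (5549.08.22, Mereth, 3,599 kg, $751,471.20):
Base rate for 5549.08.22 is 2.5% + $2.63/kg.
Origin Mereth qualifies under the Vinoria–Mereth agreement and 5549.08.22 is covered: preferential rate Free applies instead.
The additional-duty order on 5549.08.22 targets Lorova, not Mereth; it does not apply.
Duty = $751,471.20 × 0% = $0.00.
Total = $110,459.69 + $0.00 + $0.00 = $110,459.69.

$110,459.69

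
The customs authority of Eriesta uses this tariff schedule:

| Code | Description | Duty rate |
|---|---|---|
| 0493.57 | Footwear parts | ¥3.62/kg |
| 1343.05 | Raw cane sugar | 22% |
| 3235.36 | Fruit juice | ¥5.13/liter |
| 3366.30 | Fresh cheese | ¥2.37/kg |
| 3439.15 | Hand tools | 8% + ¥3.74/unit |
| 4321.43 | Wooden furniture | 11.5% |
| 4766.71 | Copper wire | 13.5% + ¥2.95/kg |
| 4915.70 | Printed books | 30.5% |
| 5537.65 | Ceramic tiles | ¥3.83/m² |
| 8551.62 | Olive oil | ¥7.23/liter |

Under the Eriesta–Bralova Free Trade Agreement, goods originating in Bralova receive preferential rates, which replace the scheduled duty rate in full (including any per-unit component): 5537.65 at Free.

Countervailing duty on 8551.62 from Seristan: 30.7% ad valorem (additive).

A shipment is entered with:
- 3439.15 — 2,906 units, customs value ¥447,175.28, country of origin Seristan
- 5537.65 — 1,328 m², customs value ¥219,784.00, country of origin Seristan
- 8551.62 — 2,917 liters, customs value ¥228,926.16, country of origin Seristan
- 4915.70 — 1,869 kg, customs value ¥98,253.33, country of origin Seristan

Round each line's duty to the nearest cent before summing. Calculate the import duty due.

Line 1 (3439.15, Seristan, 2,906 units, ¥447,175.28):
Base rate for 3439.15 is 8% + ¥3.74/unit.
Duty = ¥447,175.28 × 8% + 2,906 × ¥3.74 = ¥46,642.46.
Line 2 (5537.65, Seristan, 1,328 m², ¥219,784.00):
Base rate for 5537.65 is ¥3.83/m².
5537.65 has an FTA preferential rate, but origin Seristan is not Bralova; base rate stands.
Duty = 1,328 × ¥3.83 = ¥5,086.24.
Line 3 (8551.62, Seristan, 2,917 liters, ¥228,926.16):
Base rate for 8551.62 is ¥7.23/liter.
Additional duty on 8551.62 from Seristan: +30.7% ad valorem. Applied ad valorem rate = 30.7%.
Duty = ¥228,926.16 × 30.7% + 2,917 × ¥7.23 = ¥91,370.24.
Line 4 (4915.70, Seristan, 1,869 kg, ¥98,253.33):
Base rate for 4915.70 is 30.5%.
Duty = ¥98,253.33 × 30.5% = ¥29,967.27.
Total = ¥46,642.46 + ¥5,086.24 + ¥91,370.24 + ¥29,967.27 = ¥173,066.21.

¥173,066.21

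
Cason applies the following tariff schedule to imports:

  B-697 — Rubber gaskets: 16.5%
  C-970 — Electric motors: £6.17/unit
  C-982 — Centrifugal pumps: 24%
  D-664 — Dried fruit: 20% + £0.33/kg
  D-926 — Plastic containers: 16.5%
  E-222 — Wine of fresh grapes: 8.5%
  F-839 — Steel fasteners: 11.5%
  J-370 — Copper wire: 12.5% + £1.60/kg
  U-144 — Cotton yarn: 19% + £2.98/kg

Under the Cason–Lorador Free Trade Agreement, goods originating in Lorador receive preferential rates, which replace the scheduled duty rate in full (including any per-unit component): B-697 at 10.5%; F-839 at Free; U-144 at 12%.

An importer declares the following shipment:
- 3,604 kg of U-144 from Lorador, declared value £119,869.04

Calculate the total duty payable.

Line 1 (U-144, Lorador, 3,604 kg, £119,869.04):
Base rate for U-144 is 19% + £2.98/kg.
Origin Lorador qualifies under the Cason–Lorador agreement and U-144 is covered: preferential rate 12% applies instead.
Duty = £119,869.04 × 12% = £14,384.28.

£14,384.28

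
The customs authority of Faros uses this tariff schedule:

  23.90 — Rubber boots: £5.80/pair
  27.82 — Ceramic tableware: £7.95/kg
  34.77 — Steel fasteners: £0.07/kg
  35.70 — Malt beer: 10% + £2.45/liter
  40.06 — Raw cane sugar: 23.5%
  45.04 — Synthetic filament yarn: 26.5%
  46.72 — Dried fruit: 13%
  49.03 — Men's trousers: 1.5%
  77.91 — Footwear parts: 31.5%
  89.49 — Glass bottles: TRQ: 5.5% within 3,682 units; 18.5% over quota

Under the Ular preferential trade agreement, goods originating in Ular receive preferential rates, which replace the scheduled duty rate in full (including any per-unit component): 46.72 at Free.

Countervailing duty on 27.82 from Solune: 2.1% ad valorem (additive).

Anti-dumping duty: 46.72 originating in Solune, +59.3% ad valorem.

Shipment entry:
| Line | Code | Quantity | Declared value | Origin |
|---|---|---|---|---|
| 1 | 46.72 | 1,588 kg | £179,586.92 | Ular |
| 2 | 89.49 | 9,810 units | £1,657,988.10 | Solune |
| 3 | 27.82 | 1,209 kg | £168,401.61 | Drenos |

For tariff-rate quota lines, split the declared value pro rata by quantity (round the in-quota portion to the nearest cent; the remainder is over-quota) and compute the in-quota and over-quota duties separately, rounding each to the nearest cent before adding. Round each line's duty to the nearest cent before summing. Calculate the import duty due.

Line 1 (46.72, Ular, 1,588 kg, £179,586.92):
Base rate for 46.72 is 13%.
Origin Ular qualifies under the Faros–Ular agreement and 46.72 is covered: preferential rate Free applies instead.
The additional-duty order on 46.72 targets Solune, not Ular; it does not apply.
Duty = £179,586.92 × 0% = £0.00.
Line 2 (89.49, Solune, 9,810 units, £1,657,988.10):
Code 89.49 is under a tariff-rate quota (threshold 3,682 units). In-quota: 3,682 units at 5.5%; over-quota: 6,128 units at 18.5%.
Pro-rata value split: in-quota = £1,657,988.10 × 3,682/9,810 = £622,294.82; over-quota = £1,657,988.10 − £622,294.82 = £1,035,693.28.
In-quota duty = £622,294.82 × 5.5% = £34,226.22. Over-quota duty = £1,035,693.28 × 18.5% = £191,603.26.
Line duty = £34,226.22 + £191,603.26 = £225,829.48.
Line 3 (27.82, Drenos, 1,209 kg, £168,401.61):
Base rate for 27.82 is £7.95/kg.
The additional-duty order on 27.82 targets Solune, not Drenos; it does not apply.
Duty = 1,209 × £7.95 = £9,611.55.
Total = £0.00 + £225,829.48 + £9,611.55 = £235,441.03.

£235,441.03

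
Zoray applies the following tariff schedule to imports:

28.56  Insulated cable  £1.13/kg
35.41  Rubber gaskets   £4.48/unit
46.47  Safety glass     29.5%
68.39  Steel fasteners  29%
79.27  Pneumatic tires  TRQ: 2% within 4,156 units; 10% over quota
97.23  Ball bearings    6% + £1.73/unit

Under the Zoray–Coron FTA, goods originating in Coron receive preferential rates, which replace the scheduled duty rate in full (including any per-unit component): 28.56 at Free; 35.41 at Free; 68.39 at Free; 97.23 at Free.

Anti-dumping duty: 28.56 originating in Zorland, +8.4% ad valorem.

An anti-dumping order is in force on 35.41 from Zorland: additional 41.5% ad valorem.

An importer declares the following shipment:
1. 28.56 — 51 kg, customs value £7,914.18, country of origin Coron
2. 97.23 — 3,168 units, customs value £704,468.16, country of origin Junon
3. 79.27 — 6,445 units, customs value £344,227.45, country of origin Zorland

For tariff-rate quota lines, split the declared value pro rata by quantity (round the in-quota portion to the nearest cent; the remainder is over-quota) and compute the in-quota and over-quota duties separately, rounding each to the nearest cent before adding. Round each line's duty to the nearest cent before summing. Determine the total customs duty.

£64,413.72

Line 1 (28.56, Coron, 51 kg, £7,914.18):
Base rate for 28.56 is £1.13/kg.
Origin Coron qualifies under the Zoray–Coron agreement and 28.56 is covered: preferential rate Free applies instead.
The additional-duty order on 28.56 targets Zorland, not Coron; it does not apply.
Duty = £7,914.18 × 0% = £0.00.
Line 2 (97.23, Junon, 3,168 units, £704,468.16):
Base rate for 97.23 is 6% + £1.73/unit.
97.23 has an FTA preferential rate, but origin Junon is not Coron; base rate stands.
Duty = £704,468.16 × 6% + 3,168 × £1.73 = £47,748.73.
Line 3 (79.27, Zorland, 6,445 units, £344,227.45):
Code 79.27 is under a tariff-rate quota (threshold 4,156 units). In-quota: 4,156 units at 2%; over-quota: 2,289 units at 10%.
Pro-rata value split: in-quota = £344,227.45 × 4,156/6,445 = £221,971.96; over-quota = £344,227.45 − £221,971.96 = £122,255.49.
In-quota duty = £221,971.96 × 2% = £4,439.44. Over-quota duty = £122,255.49 × 10% = £12,225.55.
Line duty = £4,439.44 + £12,225.55 = £16,664.99.
Total = £0.00 + £47,748.73 + £16,664.99 = £64,413.72.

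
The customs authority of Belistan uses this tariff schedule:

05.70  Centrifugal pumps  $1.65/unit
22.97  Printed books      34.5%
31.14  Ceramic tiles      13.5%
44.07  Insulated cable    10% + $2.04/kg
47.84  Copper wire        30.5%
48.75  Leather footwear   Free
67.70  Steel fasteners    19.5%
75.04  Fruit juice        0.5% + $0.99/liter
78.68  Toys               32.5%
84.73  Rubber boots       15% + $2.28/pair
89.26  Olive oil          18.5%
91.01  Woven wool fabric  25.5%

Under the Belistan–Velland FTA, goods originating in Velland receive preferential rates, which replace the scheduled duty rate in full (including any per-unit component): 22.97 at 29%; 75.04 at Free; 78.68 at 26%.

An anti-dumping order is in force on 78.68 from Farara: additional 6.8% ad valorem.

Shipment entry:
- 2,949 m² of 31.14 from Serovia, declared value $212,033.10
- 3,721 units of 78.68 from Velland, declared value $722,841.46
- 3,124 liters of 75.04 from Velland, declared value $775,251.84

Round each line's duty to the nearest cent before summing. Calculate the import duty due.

$216,563.25

Line 1 (31.14, Serovia, 2,949 m², $212,033.10):
Base rate for 31.14 is 13.5%.
Duty = $212,033.10 × 13.5% = $28,624.47.
Line 2 (78.68, Velland, 3,721 units, $722,841.46):
Base rate for 78.68 is 32.5%.
Origin Velland qualifies under the Belistan–Velland agreement and 78.68 is covered: preferential rate 26% applies instead.
The additional-duty order on 78.68 targets Farara, not Velland; it does not apply.
Duty = $722,841.46 × 26% = $187,938.78.
Line 3 (75.04, Velland, 3,124 liters, $775,251.84):
Base rate for 75.04 is 0.5% + $0.99/liter.
Origin Velland qualifies under the Belistan–Velland agreement and 75.04 is covered: preferential rate Free applies instead.
Duty = $775,251.84 × 0% = $0.00.
Total = $28,624.47 + $187,938.78 + $0.00 = $216,563.25.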